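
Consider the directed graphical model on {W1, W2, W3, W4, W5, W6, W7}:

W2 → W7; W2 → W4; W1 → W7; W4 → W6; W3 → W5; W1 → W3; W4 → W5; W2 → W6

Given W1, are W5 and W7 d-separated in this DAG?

No

3 paths connect W5 and W7; each must be blocked for d-separation to hold:
  1. W5 ← W3 ← W1 → W7 — W3:chain[open]; W1:fork[blocks] ⇒ blocked
  2. W5 ← W4 ← W2 → W7 — W4:chain[open]; W2:fork[open] ⇒ active
  3. W5 ← W4 → W6 ← W2 → W7 — W4:fork[open]; W6:collider[blocks]; W2:fork[open] ⇒ blocked
At least one path is unblocked, so d-separation fails.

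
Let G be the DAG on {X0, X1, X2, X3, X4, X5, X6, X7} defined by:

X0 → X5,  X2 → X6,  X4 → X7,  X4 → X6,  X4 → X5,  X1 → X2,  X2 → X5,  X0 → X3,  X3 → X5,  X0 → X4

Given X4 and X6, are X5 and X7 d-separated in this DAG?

Yes

We examine all 4 paths between X5 and X7:
Path 1: X5 ← X0 → X4 → X7
  X4 is a chain here and X4 is conditioned on, so the path is blocked at X4.
Path 2: X5 ← X2 → X6 ← X4 → X7
  X4 is a fork here and X4 is conditioned on, so the path is blocked at X4.
Path 3: X5 ← X3 ← X0 → X4 → X7
  X4 is a chain here and X4 is conditioned on, so the path is blocked at X4.
Path 4: X5 ← X4 → X7
  X4 is a fork here and X4 is conditioned on, so the path is blocked at X4.
Since every path is blocked, d-separation holds.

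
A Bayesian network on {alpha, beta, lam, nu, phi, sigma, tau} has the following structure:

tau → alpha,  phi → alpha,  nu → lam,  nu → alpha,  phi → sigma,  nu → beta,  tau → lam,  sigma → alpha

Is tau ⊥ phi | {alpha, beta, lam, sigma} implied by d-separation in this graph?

There are 4 undirected paths between tau and phi; checking each against the conditioning set {alpha, beta, lam, sigma}:
Path 1: tau → lam ← nu → alpha ← phi
  lam is a collider and lam is conditioned on, which opens it; nu is a fork and nu is not conditioned on; alpha is a collider and alpha is conditioned on, which opens it — no node blocks this path, so it is active.
Path 2: tau → lam ← nu → alpha ← sigma ← phi
  sigma is a chain here and sigma is conditioned on, so the path is blocked at sigma.
Path 3: tau → alpha ← phi
  alpha is a collider and alpha is conditioned on, which opens it — no node blocks this path, so it is active.
Path 4: tau → alpha ← sigma ← phi
  sigma is a chain here and sigma is conditioned on, so the path is blocked at sigma.
Because an active path exists, tau and phi are not d-separated.

No — tau and phi are not d-separated given {alpha, beta, lam, sigma}.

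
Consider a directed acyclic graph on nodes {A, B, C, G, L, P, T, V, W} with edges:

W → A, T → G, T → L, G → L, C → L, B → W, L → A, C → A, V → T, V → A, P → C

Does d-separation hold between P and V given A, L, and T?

Enumerating the 6 paths from P to V and testing each for blocking by {A, L, T}:
  1. P → C → A ← V — C:chain[open]; A:collider[open] ⇒ active
  2. P → C → A ← L ← G ← T ← V — C:chain[open]; A:collider[open]; L:chain[blocks]; G:chain[open]; T:chain[blocks] ⇒ blocked
  3. P → C → A ← L ← T ← V — C:chain[open]; A:collider[open]; L:chain[blocks]; T:chain[blocks] ⇒ blocked
  4. P → C → L → A ← V — C:chain[open]; L:chain[blocks]; A:collider[open] ⇒ blocked
  5. P → C → L ← G ← T ← V — C:chain[open]; L:collider[open]; G:chain[open]; T:chain[blocks] ⇒ blocked
  6. P → C → L ← T ← V — C:chain[open]; L:collider[open]; T:chain[blocks] ⇒ blocked
Since the path P → C → A ← V is active, P and V are not d-separated given {A, L, T}.

No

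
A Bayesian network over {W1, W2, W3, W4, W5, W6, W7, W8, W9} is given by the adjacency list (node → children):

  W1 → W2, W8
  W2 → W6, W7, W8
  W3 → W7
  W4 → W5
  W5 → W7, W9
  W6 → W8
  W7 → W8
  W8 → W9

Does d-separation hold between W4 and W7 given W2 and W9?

No

There are 5 undirected paths between W4 and W7; checking each against the conditioning set {W2, W9}:
Path 1: W4 → W5 → W9 ← W8 ← W7
  W5 is a chain and W5 is not conditioned on; W9 is a collider and W9 is conditioned on, which opens it; W8 is a chain and W8 is not conditioned on — no node blocks this path, so it is active.
Path 2: W4 → W5 → W9 ← W8 ← W6 ← W2 → W7
  W2 is a fork here and W2 is conditioned on, so the path is blocked at W2.
Path 3: W4 → W5 → W9 ← W8 ← W1 → W2 → W7
  W2 is a chain here and W2 is conditioned on, so the path is blocked at W2.
Path 4: W4 → W5 → W9 ← W8 ← W2 → W7
  W2 is a fork here and W2 is conditioned on, so the path is blocked at W2.
Path 5: W4 → W5 → W7
  W5 is a chain and W5 is not conditioned on — no node blocks this path, so it is active.
At least one path is unblocked, so d-separation fails.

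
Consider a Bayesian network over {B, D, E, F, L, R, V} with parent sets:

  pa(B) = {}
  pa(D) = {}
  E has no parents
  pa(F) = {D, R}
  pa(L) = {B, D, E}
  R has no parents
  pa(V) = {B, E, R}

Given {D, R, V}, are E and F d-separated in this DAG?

Enumerating the 4 paths from E to F and testing each for blocking by {D, R, V}:
Path 1: E → V ← R → F
  R is a fork here and R is conditioned on, so the path is blocked at R.
Path 2: E → V ← B → L ← D → F
  L is a collider here and neither L nor any of its descendants is conditioned on, so the collider stays closed — the path is blocked at L.
Path 3: E → L ← D → F
  L is a collider here and neither L nor any of its descendants is conditioned on, so the collider stays closed — the path is blocked at L.
Path 4: E → L ← B → V ← R → F
  L is a collider here and neither L nor any of its descendants is conditioned on, so the collider stays closed — the path is blocked at L.
Every path is blocked, so E and F are d-separated given {D, R, V}.

Yes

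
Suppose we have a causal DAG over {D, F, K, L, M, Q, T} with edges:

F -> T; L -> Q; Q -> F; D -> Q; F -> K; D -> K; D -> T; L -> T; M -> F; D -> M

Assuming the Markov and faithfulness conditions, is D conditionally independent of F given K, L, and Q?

There are 6 undirected paths between D and F; checking each against the conditioning set {K, L, Q}:
Path 1: D → T ← L → Q → F
  T is a collider here and neither T nor any of its descendants is conditioned on, so the collider stays closed — the path is blocked at T.
Path 2: D → T ← F
  T is a collider here and neither T nor any of its descendants is conditioned on, so the collider stays closed — the path is blocked at T.
Path 3: D → Q ← L → T ← F
  L is a fork here and L is conditioned on, so the path is blocked at L.
Path 4: D → Q → F
  Q is a chain here and Q is conditioned on, so the path is blocked at Q.
Path 5: D → M → F
  M is a chain and M is not conditioned on — no node blocks this path, so it is active.
Path 6: D → K ← F
  K is a collider and K is conditioned on, which opens it — no node blocks this path, so it is active.
At least one path is unblocked, so d-separation fails.

No — D and F are not d-separated given {K, L, Q}.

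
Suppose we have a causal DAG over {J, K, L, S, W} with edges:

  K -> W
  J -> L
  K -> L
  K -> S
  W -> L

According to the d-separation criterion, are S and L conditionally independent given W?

No — S and L are not d-separated given {W}.

There are 2 undirected paths between S and L; checking each against the conditioning set {W}:
Path 1: S ← K → W → L
  W is a chain here and W is conditioned on, so the path is blocked at W.
Path 2: S ← K → L
  K is a fork and K is not conditioned on — no node blocks this path, so it is active.
At least one path is unblocked, so d-separation fails.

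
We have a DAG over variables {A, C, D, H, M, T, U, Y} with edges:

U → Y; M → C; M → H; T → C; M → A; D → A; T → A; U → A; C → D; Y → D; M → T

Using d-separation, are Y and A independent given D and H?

No

Enumerating the 6 paths from Y to A and testing each for blocking by {D, H}:
Path 1: Y ← U → A
  U is a fork and U is not conditioned on — no node blocks this path, so it is active.
Path 2: Y → D → A
  D is a chain here and D is conditioned on, so the path is blocked at D.
Path 3: Y → D ← C ← T → A
  D is a collider and D is conditioned on, which opens it; C is a chain and C is not conditioned on; T is a fork and T is not conditioned on — no node blocks this path, so it is active.
Path 4: Y → D ← C ← T ← M → A
  D is a collider and D is conditioned on, which opens it; C is a chain and C is not conditioned on; T is a chain and T is not conditioned on; M is a fork and M is not conditioned on — no node blocks this path, so it is active.
Path 5: Y → D ← C ← M → A
  D is a collider and D is conditioned on, which opens it; C is a chain and C is not conditioned on; M is a fork and M is not conditioned on — no node blocks this path, so it is active.
Path 6: Y → D ← C ← M → T → A
  D is a collider and D is conditioned on, which opens it; C is a chain and C is not conditioned on; M is a fork and M is not conditioned on; T is a chain and T is not conditioned on — no node blocks this path, so it is active.
Because an active path exists, Y and A are not d-separated.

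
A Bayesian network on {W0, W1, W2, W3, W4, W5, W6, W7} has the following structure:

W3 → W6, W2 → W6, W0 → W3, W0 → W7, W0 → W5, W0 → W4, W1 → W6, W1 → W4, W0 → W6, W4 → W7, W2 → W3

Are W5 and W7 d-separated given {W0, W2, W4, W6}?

Yes

5 paths connect W5 and W7; each must be blocked for d-separation to hold:
Path 1: W5 ← W0 → W7
  W0 is a fork here and W0 is conditioned on, so the path is blocked at W0.
Path 2: W5 ← W0 → W4 → W7
  W0 is a fork here and W0 is conditioned on, so the path is blocked at W0.
Path 3: W5 ← W0 → W6 ← W1 → W4 → W7
  W0 is a fork here and W0 is conditioned on, so the path is blocked at W0.
Path 4: W5 ← W0 → W3 → W6 ← W1 → W4 → W7
  W0 is a fork here and W0 is conditioned on, so the path is blocked at W0.
Path 5: W5 ← W0 → W3 ← W2 → W6 ← W1 → W4 → W7
  W0 is a fork here and W0 is conditioned on, so the path is blocked at W0.
All paths are blocked; W5 ⊥ W7 | {W0, W2, W4, W6} holds.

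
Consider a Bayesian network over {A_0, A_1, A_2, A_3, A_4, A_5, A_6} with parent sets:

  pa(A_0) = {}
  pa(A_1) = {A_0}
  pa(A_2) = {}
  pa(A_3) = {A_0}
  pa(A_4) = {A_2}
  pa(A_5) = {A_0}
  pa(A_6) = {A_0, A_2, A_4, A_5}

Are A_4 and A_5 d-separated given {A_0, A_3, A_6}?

No

Enumerating the 4 paths from A_4 to A_5 and testing each for blocking by {A_0, A_3, A_6}:
Path 1: A_4 ← A_2 → A_6 ← A_0 → A_5
  A_0 is a fork here and A_0 is conditioned on, so the path is blocked at A_0.
Path 2: A_4 ← A_2 → A_6 ← A_5
  A_2 is a fork and A_2 is not conditioned on; A_6 is a collider and A_6 is conditioned on, which opens it — no node blocks this path, so it is active.
Path 3: A_4 → A_6 ← A_0 → A_5
  A_0 is a fork here and A_0 is conditioned on, so the path is blocked at A_0.
Path 4: A_4 → A_6 ← A_5
  A_6 is a collider and A_6 is conditioned on, which opens it — no node blocks this path, so it is active.
Because an active path exists, A_4 and A_5 are not d-separated.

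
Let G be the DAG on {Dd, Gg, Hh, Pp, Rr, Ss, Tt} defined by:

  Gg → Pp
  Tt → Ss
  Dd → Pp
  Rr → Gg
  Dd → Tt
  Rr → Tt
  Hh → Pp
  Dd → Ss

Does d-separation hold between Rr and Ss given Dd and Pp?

We examine all 4 paths between Rr and Ss:
Path 1: Rr → Gg → Pp ← Dd → Ss
  Dd is a fork here and Dd is conditioned on, so the path is blocked at Dd.
Path 2: Rr → Gg → Pp ← Dd → Tt → Ss
  Dd is a fork here and Dd is conditioned on, so the path is blocked at Dd.
Path 3: Rr → Tt ← Dd → Ss
  Tt is a collider here and neither Tt nor any of its descendants is conditioned on, so the collider stays closed — the path is blocked at Tt.
Path 4: Rr → Tt → Ss
  Tt is a chain and Tt is not conditioned on — no node blocks this path, so it is active.
Since the path Rr → Tt → Ss is active, Rr and Ss are not d-separated given {Dd, Pp}.

No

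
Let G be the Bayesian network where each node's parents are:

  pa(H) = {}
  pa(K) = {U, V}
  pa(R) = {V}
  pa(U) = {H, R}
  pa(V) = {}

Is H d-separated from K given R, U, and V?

Enumerating the 2 paths from H to K and testing each for blocking by {R, U, V}:
  1. H → U ← R ← V → K — U:collider[open]; R:chain[blocks]; V:fork[blocks] ⇒ blocked
  2. H → U → K — U:chain[blocks] ⇒ blocked
Since every path is blocked, d-separation holds.

Yes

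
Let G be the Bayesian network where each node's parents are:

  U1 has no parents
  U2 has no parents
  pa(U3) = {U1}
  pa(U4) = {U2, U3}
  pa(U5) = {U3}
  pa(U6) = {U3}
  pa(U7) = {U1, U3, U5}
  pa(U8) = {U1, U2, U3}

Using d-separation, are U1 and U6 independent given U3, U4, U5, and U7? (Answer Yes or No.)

5 paths connect U1 and U6; each must be blocked for d-separation to hold:
Path 1: U1 → U8 ← U2 → U4 ← U3 → U6
  U8 is a collider here and neither U8 nor any of its descendants is conditioned on, so the collider stays closed — the path is blocked at U8.
Path 2: U1 → U8 ← U3 → U6
  U8 is a collider here and neither U8 nor any of its descendants is conditioned on, so the collider stays closed — the path is blocked at U8.
Path 3: U1 → U7 ← U3 → U6
  U3 is a fork here and U3 is conditioned on, so the path is blocked at U3.
Path 4: U1 → U7 ← U5 ← U3 → U6
  U5 is a chain here and U5 is conditioned on, so the path is blocked at U5.
Path 5: U1 → U3 → U6
  U3 is a chain here and U3 is conditioned on, so the path is blocked at U3.
Every path is blocked, so U1 and U6 are d-separated given {U3, U4, U5, U7}.

Yes — U1 and U6 are d-separated given {U3, U4, U5, U7}.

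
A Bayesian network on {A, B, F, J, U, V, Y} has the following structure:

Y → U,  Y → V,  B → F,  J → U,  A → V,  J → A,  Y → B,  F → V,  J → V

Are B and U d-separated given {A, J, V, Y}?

Enumerating the 6 paths from B to U and testing each for blocking by {A, J, V, Y}:
Path 1: B ← Y → U
  Y is a fork here and Y is conditioned on, so the path is blocked at Y.
Path 2: B ← Y → V ← J → U
  Y is a fork here and Y is conditioned on, so the path is blocked at Y.
Path 3: B ← Y → V ← A ← J → U
  Y is a fork here and Y is conditioned on, so the path is blocked at Y.
Path 4: B → F → V ← Y → U
  Y is a fork here and Y is conditioned on, so the path is blocked at Y.
Path 5: B → F → V ← J → U
  J is a fork here and J is conditioned on, so the path is blocked at J.
Path 6: B → F → V ← A ← J → U
  A is a chain here and A is conditioned on, so the path is blocked at A.
Since every path is blocked, d-separation holds.

Yes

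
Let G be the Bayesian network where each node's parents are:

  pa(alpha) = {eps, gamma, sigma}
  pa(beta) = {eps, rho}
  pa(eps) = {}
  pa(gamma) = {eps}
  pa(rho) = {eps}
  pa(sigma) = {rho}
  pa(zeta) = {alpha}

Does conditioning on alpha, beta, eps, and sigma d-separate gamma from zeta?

We examine all 4 paths between gamma and zeta:
Path 1: gamma → alpha → zeta
  alpha is a chain here and alpha is conditioned on, so the path is blocked at alpha.
Path 2: gamma ← eps → rho → sigma → alpha → zeta
  eps is a fork here and eps is conditioned on, so the path is blocked at eps.
Path 3: gamma ← eps → alpha → zeta
  eps is a fork here and eps is conditioned on, so the path is blocked at eps.
Path 4: gamma ← eps → beta ← rho → sigma → alpha → zeta
  eps is a fork here and eps is conditioned on, so the path is blocked at eps.
Since every path is blocked, d-separation holds.

Yes — gamma and zeta are d-separated given {alpha, beta, eps, sigma}.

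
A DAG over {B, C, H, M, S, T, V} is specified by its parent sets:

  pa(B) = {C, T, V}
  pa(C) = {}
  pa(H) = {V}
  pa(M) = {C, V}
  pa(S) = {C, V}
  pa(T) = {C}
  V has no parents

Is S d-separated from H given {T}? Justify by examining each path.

Enumerating the 4 paths from S to H and testing each for blocking by {T}:
  1. S ← V → H — V:fork[open] ⇒ active
  2. S ← C → M ← V → H — C:fork[open]; M:collider[blocks]; V:fork[open] ⇒ blocked
  3. S ← C → T → B ← V → H — C:fork[open]; T:chain[blocks]; B:collider[blocks]; V:fork[open] ⇒ blocked
  4. S ← C → B ← V → H — C:fork[open]; B:collider[blocks]; V:fork[open] ⇒ blocked
Since the path S ← V → H is active, S and H are not d-separated given {T}.

No — S and H are not d-separated given {T}.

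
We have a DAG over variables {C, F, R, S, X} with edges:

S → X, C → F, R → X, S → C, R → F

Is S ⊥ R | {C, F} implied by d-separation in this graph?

There are 2 undirected paths between S and R; checking each against the conditioning set {C, F}:
Path 1: S → X ← R
  X is a collider here and neither X nor any of its descendants is conditioned on, so the collider stays closed — the path is blocked at X.
Path 2: S → C → F ← R
  C is a chain here and C is conditioned on, so the path is blocked at C.
All paths are blocked; S ⊥ R | {C, F} holds.

Yes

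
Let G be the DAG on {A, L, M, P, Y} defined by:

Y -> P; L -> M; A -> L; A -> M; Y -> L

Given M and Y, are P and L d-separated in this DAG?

The only undirected path from P to L is:
Path 1: P ← Y → L
  Y is a fork here and Y is conditioned on, so the path is blocked at Y.
All paths are blocked; P ⊥ L | {M, Y} holds.

Yes — P and L are d-separated given {M, Y}.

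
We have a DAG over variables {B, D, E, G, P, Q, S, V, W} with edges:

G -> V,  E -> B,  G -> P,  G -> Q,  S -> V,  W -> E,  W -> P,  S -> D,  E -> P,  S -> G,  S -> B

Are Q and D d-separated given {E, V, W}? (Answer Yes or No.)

No

We examine all 4 paths between Q and D:
Path 1: Q ← G → V ← S → D
  G is a fork and G is not conditioned on; V is a collider and V is conditioned on, which opens it; S is a fork and S is not conditioned on — no node blocks this path, so it is active.
Path 2: Q ← G → P ← W → E → B ← S → D
  P is a collider here and neither P nor any of its descendants is conditioned on, so the collider stays closed — the path is blocked at P.
Path 3: Q ← G → P ← E → B ← S → D
  P is a collider here and neither P nor any of its descendants is conditioned on, so the collider stays closed — the path is blocked at P.
Path 4: Q ← G ← S → D
  G is a chain and G is not conditioned on; S is a fork and S is not conditioned on — no node blocks this path, so it is active.
Because an active path exists, Q and D are not d-separated.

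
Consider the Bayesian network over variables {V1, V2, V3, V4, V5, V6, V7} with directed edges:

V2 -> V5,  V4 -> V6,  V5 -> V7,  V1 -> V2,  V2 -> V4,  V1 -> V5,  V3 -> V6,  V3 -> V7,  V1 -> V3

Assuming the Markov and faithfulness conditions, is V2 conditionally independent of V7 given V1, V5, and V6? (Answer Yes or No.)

We examine all 6 paths between V2 and V7:
Path 1: V2 ← V1 → V3 → V7
  V1 is a fork here and V1 is conditioned on, so the path is blocked at V1.
Path 2: V2 ← V1 → V5 → V7
  V1 is a fork here and V1 is conditioned on, so the path is blocked at V1.
Path 3: V2 → V4 → V6 ← V3 ← V1 → V5 → V7
  V1 is a fork here and V1 is conditioned on, so the path is blocked at V1.
Path 4: V2 → V4 → V6 ← V3 → V7
  V4 is a chain and V4 is not conditioned on; V6 is a collider and V6 is conditioned on, which opens it; V3 is a fork and V3 is not conditioned on — no node blocks this path, so it is active.
Path 5: V2 → V5 ← V1 → V3 → V7
  V1 is a fork here and V1 is conditioned on, so the path is blocked at V1.
Path 6: V2 → V5 → V7
  V5 is a chain here and V5 is conditioned on, so the path is blocked at V5.
Because an active path exists, V2 and V7 are not d-separated.

No — V2 and V7 are not d-separated given {V1, V5, V6}.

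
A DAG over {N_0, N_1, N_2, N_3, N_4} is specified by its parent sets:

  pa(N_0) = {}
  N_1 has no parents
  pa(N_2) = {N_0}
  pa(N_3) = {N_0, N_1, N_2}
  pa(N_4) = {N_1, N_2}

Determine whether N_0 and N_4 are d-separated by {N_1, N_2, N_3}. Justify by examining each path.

There are 4 undirected paths between N_0 and N_4; checking each against the conditioning set {N_1, N_2, N_3}:
Path 1: N_0 → N_2 → N_4
  N_2 is a chain here and N_2 is conditioned on, so the path is blocked at N_2.
Path 2: N_0 → N_2 → N_3 ← N_1 → N_4
  N_2 is a chain here and N_2 is conditioned on, so the path is blocked at N_2.
Path 3: N_0 → N_3 ← N_2 → N_4
  N_2 is a fork here and N_2 is conditioned on, so the path is blocked at N_2.
Path 4: N_0 → N_3 ← N_1 → N_4
  N_1 is a fork here and N_1 is conditioned on, so the path is blocked at N_1.
All paths are blocked; N_0 ⊥ N_4 | {N_1, N_2, N_3} holds.

Yes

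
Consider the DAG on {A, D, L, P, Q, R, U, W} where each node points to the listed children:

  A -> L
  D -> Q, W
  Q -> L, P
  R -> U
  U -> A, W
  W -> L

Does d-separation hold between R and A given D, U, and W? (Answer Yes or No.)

Yes — R and A are d-separated given {D, U, W}.

We examine all 3 paths between R and A:
Path 1: R → U → W ← D → Q → L ← A
  U is a chain here and U is conditioned on, so the path is blocked at U.
Path 2: R → U → W → L ← A
  U is a chain here and U is conditioned on, so the path is blocked at U.
Path 3: R → U → A
  U is a chain here and U is conditioned on, so the path is blocked at U.
Since every path is blocked, d-separation holds.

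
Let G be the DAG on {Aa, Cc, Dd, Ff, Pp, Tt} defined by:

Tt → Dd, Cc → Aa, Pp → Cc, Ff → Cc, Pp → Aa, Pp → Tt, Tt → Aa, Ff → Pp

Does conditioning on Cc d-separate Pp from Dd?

No

4 paths connect Pp and Dd; each must be blocked for d-separation to hold:
Path 1: Pp ← Ff → Cc → Aa ← Tt → Dd
  Cc is a chain here and Cc is conditioned on, so the path is blocked at Cc.
Path 2: Pp → Cc → Aa ← Tt → Dd
  Cc is a chain here and Cc is conditioned on, so the path is blocked at Cc.
Path 3: Pp → Aa ← Tt → Dd
  Aa is a collider here and neither Aa nor any of its descendants is conditioned on, so the collider stays closed — the path is blocked at Aa.
Path 4: Pp → Tt → Dd
  Tt is a chain and Tt is not conditioned on — no node blocks this path, so it is active.
Since the path Pp → Tt → Dd is active, Pp and Dd are not d-separated given {Cc}.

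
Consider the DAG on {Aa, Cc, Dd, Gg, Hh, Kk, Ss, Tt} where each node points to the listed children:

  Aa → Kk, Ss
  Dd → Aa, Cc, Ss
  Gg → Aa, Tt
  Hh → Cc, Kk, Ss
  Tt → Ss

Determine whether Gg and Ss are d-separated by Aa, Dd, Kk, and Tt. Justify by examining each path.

6 paths connect Gg and Ss; each must be blocked for d-separation to hold:
Path 1: Gg → Aa → Kk ← Hh → Ss
  Aa is a chain here and Aa is conditioned on, so the path is blocked at Aa.
Path 2: Gg → Aa → Kk ← Hh → Cc ← Dd → Ss
  Aa is a chain here and Aa is conditioned on, so the path is blocked at Aa.
Path 3: Gg → Aa ← Dd → Ss
  Dd is a fork here and Dd is conditioned on, so the path is blocked at Dd.
Path 4: Gg → Aa ← Dd → Cc ← Hh → Ss
  Dd is a fork here and Dd is conditioned on, so the path is blocked at Dd.
Path 5: Gg → Aa → Ss
  Aa is a chain here and Aa is conditioned on, so the path is blocked at Aa.
Path 6: Gg → Tt → Ss
  Tt is a chain here and Tt is conditioned on, so the path is blocked at Tt.
Every path is blocked, so Gg and Ss are d-separated given {Aa, Dd, Kk, Tt}.

Yes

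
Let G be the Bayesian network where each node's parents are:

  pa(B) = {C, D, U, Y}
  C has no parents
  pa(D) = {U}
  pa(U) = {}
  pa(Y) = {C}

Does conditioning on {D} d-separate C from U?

We examine all 4 paths between C and U:
Path 1: C → Y → B ← U
  B is a collider here and neither B nor any of its descendants is conditioned on, so the collider stays closed — the path is blocked at B.
Path 2: C → Y → B ← D ← U
  B is a collider here and neither B nor any of its descendants is conditioned on, so the collider stays closed — the path is blocked at B.
Path 3: C → B ← U
  B is a collider here and neither B nor any of its descendants is conditioned on, so the collider stays closed — the path is blocked at B.
Path 4: C → B ← D ← U
  B is a collider here and neither B nor any of its descendants is conditioned on, so the collider stays closed — the path is blocked at B.
All paths are blocked; C ⊥ U | {D} holds.

Yes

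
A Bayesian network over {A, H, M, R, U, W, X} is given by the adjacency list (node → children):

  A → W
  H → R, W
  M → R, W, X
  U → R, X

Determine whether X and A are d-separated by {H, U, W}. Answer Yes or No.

No

Enumerating the 4 paths from X to A and testing each for blocking by {H, U, W}:
  1. X ← M → R ← H → W ← A — M:fork[open]; R:collider[blocks]; H:fork[blocks]; W:collider[open] ⇒ blocked
  2. X ← M → W ← A — M:fork[open]; W:collider[open] ⇒ active
  3. X ← U → R ← M → W ← A — U:fork[blocks]; R:collider[blocks]; M:fork[open]; W:collider[open] ⇒ blocked
  4. X ← U → R ← H → W ← A — U:fork[blocks]; R:collider[blocks]; H:fork[blocks]; W:collider[open] ⇒ blocked
Since the path X ← M → W ← A is active, X and A are not d-separated given {H, U, W}.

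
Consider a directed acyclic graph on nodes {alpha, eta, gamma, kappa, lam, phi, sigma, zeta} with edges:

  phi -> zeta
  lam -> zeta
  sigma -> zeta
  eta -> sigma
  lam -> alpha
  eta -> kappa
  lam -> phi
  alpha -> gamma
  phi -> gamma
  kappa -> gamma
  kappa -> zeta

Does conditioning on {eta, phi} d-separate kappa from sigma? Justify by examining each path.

We examine all 6 paths between kappa and sigma:
Path 1: kappa → gamma ← alpha ← lam → zeta ← sigma
  gamma is a collider here and neither gamma nor any of its descendants is conditioned on, so the collider stays closed — the path is blocked at gamma.
Path 2: kappa → gamma ← alpha ← lam → phi → zeta ← sigma
  gamma is a collider here and neither gamma nor any of its descendants is conditioned on, so the collider stays closed — the path is blocked at gamma.
Path 3: kappa → gamma ← phi → zeta ← sigma
  gamma is a collider here and neither gamma nor any of its descendants is conditioned on, so the collider stays closed — the path is blocked at gamma.
Path 4: kappa → gamma ← phi ← lam → zeta ← sigma
  gamma is a collider here and neither gamma nor any of its descendants is conditioned on, so the collider stays closed — the path is blocked at gamma.
Path 5: kappa ← eta → sigma
  eta is a fork here and eta is conditioned on, so the path is blocked at eta.
Path 6: kappa → zeta ← sigma
  zeta is a collider here and neither zeta nor any of its descendants is conditioned on, so the collider stays closed — the path is blocked at zeta.
Since every path is blocked, d-separation holds.

Yes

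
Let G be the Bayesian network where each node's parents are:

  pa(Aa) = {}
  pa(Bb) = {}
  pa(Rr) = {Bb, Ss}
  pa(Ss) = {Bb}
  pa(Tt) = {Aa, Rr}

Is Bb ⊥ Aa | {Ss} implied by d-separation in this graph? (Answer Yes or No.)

There are 2 undirected paths between Bb and Aa; checking each against the conditioning set {Ss}:
  1. Bb → Ss → Rr → Tt ← Aa — Ss:chain[blocks]; Rr:chain[open]; Tt:collider[blocks] ⇒ blocked
  2. Bb → Rr → Tt ← Aa — Rr:chain[open]; Tt:collider[blocks] ⇒ blocked
Since every path is blocked, d-separation holds.

Yes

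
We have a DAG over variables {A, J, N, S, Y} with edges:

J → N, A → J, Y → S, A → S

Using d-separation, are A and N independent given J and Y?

The only undirected path from A to N is:
  1. A → J → N — J:chain[blocks] ⇒ blocked
Since every path is blocked, d-separation holds.

Yes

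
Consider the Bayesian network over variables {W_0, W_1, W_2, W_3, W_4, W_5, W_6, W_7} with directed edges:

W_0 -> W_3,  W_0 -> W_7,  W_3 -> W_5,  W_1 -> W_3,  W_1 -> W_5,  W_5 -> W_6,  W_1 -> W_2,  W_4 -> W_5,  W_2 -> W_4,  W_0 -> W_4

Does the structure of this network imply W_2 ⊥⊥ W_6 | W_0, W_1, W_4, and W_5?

Enumerating the 6 paths from W_2 to W_6 and testing each for blocking by {W_0, W_1, W_4, W_5}:
  1. W_2 ← W_1 → W_5 → W_6 — W_1:fork[blocks]; W_5:chain[blocks] ⇒ blocked
  2. W_2 ← W_1 → W_3 ← W_0 → W_4 → W_5 → W_6 — W_1:fork[blocks]; W_3:collider[open]; W_0:fork[blocks]; W_4:chain[blocks]; W_5:chain[blocks] ⇒ blocked
  3. W_2 ← W_1 → W_3 → W_5 → W_6 — W_1:fork[blocks]; W_3:chain[open]; W_5:chain[blocks] ⇒ blocked
  4. W_2 → W_4 ← W_0 → W_3 → W_5 → W_6 — W_4:collider[open]; W_0:fork[blocks]; W_3:chain[open]; W_5:chain[blocks] ⇒ blocked
  5. W_2 → W_4 ← W_0 → W_3 ← W_1 → W_5 → W_6 — W_4:collider[open]; W_0:fork[blocks]; W_3:collider[open]; W_1:fork[blocks]; W_5:chain[blocks] ⇒ blocked
  6. W_2 → W_4 → W_5 → W_6 — W_4:chain[blocks]; W_5:chain[blocks] ⇒ blocked
Every path is blocked, so W_2 and W_6 are d-separated given {W_0, W_1, W_4, W_5}.

Yes — W_2 and W_6 are d-separated given {W_0, W_1, W_4, W_5}.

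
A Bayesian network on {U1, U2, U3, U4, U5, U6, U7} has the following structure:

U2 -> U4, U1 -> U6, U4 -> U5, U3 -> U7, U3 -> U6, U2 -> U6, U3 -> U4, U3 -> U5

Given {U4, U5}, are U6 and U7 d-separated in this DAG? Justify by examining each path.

We examine all 3 paths between U6 and U7:
  1. U6 ← U3 → U7 — U3:fork[open] ⇒ active
  2. U6 ← U2 → U4 ← U3 → U7 — U2:fork[open]; U4:collider[open]; U3:fork[open] ⇒ active
  3. U6 ← U2 → U4 → U5 ← U3 → U7 — U2:fork[open]; U4:chain[blocks]; U5:collider[open]; U3:fork[open] ⇒ blocked
Since the path U6 ← U3 → U7 is active, U6 and U7 are not d-separated given {U4, U5}.

No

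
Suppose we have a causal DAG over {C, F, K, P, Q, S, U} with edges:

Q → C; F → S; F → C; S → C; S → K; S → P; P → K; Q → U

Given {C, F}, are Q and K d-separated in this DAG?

No

Enumerating the 4 paths from Q to K and testing each for blocking by {C, F}:
Path 1: Q → C ← F → S → P → K
  F is a fork here and F is conditioned on, so the path is blocked at F.
Path 2: Q → C ← F → S → K
  F is a fork here and F is conditioned on, so the path is blocked at F.
Path 3: Q → C ← S → P → K
  C is a collider and C is conditioned on, which opens it; S is a fork and S is not conditioned on; P is a chain and P is not conditioned on — no node blocks this path, so it is active.
Path 4: Q → C ← S → K
  C is a collider and C is conditioned on, which opens it; S is a fork and S is not conditioned on — no node blocks this path, so it is active.
Because an active path exists, Q and K are not d-separated.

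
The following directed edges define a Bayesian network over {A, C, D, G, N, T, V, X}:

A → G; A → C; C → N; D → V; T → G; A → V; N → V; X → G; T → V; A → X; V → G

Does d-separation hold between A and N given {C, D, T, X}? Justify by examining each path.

Yes

There are 6 undirected paths between A and N; checking each against the conditioning set {C, D, T, X}:
Path 1: A → V ← N
  V is a collider here and neither V nor any of its descendants is conditioned on, so the collider stays closed — the path is blocked at V.
Path 2: A → G ← V ← N
  G is a collider here and neither G nor any of its descendants is conditioned on, so the collider stays closed — the path is blocked at G.
Path 3: A → G ← T → V ← N
  G is a collider here and neither G nor any of its descendants is conditioned on, so the collider stays closed — the path is blocked at G.
Path 4: A → C → N
  C is a chain here and C is conditioned on, so the path is blocked at C.
Path 5: A → X → G ← V ← N
  X is a chain here and X is conditioned on, so the path is blocked at X.
Path 6: A → X → G ← T → V ← N
  X is a chain here and X is conditioned on, so the path is blocked at X.
Since every path is blocked, d-separation holds.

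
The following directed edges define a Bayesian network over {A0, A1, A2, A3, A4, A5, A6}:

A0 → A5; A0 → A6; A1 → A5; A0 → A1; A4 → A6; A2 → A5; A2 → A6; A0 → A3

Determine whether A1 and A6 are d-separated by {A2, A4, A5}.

No

4 paths connect A1 and A6; each must be blocked for d-separation to hold:
Path 1: A1 ← A0 → A5 ← A2 → A6
  A2 is a fork here and A2 is conditioned on, so the path is blocked at A2.
Path 2: A1 ← A0 → A6
  A0 is a fork and A0 is not conditioned on — no node blocks this path, so it is active.
Path 3: A1 → A5 ← A2 → A6
  A2 is a fork here and A2 is conditioned on, so the path is blocked at A2.
Path 4: A1 → A5 ← A0 → A6
  A5 is a collider and A5 is conditioned on, which opens it; A0 is a fork and A0 is not conditioned on — no node blocks this path, so it is active.
Because an active path exists, A1 and A6 are not d-separated.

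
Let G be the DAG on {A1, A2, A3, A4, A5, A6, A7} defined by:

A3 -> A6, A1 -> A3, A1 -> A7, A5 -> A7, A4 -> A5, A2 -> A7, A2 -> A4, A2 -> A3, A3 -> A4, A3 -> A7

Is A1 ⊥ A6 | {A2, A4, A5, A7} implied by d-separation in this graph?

We examine all 6 paths between A1 and A6:
  1. A1 → A7 ← A2 → A4 ← A3 → A6 — A7:collider[open]; A2:fork[blocks]; A4:collider[open]; A3:fork[open] ⇒ blocked
  2. A1 → A7 ← A2 → A3 → A6 — A7:collider[open]; A2:fork[blocks]; A3:chain[open] ⇒ blocked
  3. A1 → A7 ← A5 ← A4 ← A2 → A3 → A6 — A7:collider[open]; A5:chain[blocks]; A4:chain[blocks]; A2:fork[blocks]; A3:chain[open] ⇒ blocked
  4. A1 → A7 ← A5 ← A4 ← A3 → A6 — A7:collider[open]; A5:chain[blocks]; A4:chain[blocks]; A3:fork[open] ⇒ blocked
  5. A1 → A7 ← A3 → A6 — A7:collider[open]; A3:fork[open] ⇒ active
  6. A1 → A3 → A6 — A3:chain[open] ⇒ active
Because an active path exists, A1 and A6 are not d-separated.

No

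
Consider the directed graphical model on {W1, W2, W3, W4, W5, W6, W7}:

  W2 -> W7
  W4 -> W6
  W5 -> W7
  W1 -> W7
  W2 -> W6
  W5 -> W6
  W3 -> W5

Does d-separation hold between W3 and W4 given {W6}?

No — W3 and W4 are not d-separated given {W6}.

Enumerating the 2 paths from W3 to W4 and testing each for blocking by {W6}:
Path 1: W3 → W5 → W7 ← W2 → W6 ← W4
  W7 is a collider here and neither W7 nor any of its descendants is conditioned on, so the collider stays closed — the path is blocked at W7.
Path 2: W3 → W5 → W6 ← W4
  W5 is a chain and W5 is not conditioned on; W6 is a collider and W6 is conditioned on, which opens it — no node blocks this path, so it is active.
Because an active path exists, W3 and W4 are not d-separated.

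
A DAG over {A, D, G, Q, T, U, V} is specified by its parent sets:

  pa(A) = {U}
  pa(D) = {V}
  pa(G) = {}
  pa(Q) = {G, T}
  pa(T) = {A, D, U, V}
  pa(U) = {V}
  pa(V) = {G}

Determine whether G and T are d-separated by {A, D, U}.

No

We examine all 5 paths between G and T:
  1. G → V → D → T — V:chain[open]; D:chain[blocks] ⇒ blocked
  2. G → V → T — V:chain[open] ⇒ active
  3. G → V → U → T — V:chain[open]; U:chain[blocks] ⇒ blocked
  4. G → V → U → A → T — V:chain[open]; U:chain[blocks]; A:chain[blocks] ⇒ blocked
  5. G → Q ← T — Q:collider[blocks] ⇒ blocked
Since the path G → V → T is active, G and T are not d-separated given {A, D, U}.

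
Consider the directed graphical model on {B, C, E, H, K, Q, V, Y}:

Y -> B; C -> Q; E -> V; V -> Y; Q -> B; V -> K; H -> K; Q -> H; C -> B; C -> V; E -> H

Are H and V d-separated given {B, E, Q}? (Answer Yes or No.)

Yes — H and V are d-separated given {B, E, Q}.

We examine all 6 paths between H and V:
Path 1: H → K ← V
  K is a collider here and neither K nor any of its descendants is conditioned on, so the collider stays closed — the path is blocked at K.
Path 2: H ← E → V
  E is a fork here and E is conditioned on, so the path is blocked at E.
Path 3: H ← Q ← C → V
  Q is a chain here and Q is conditioned on, so the path is blocked at Q.
Path 4: H ← Q ← C → B ← Y ← V
  Q is a chain here and Q is conditioned on, so the path is blocked at Q.
Path 5: H ← Q → B ← Y ← V
  Q is a fork here and Q is conditioned on, so the path is blocked at Q.
Path 6: H ← Q → B ← C → V
  Q is a fork here and Q is conditioned on, so the path is blocked at Q.
Every path is blocked, so H and V are d-separated given {B, E, Q}.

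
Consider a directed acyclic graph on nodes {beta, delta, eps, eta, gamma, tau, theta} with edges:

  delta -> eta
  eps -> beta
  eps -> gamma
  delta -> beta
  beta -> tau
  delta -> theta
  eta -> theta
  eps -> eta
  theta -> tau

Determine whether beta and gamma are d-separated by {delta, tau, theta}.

No

There are 5 undirected paths between beta and gamma; checking each against the conditioning set {delta, tau, theta}:
Path 1: beta ← delta → eta ← eps → gamma
  delta is a fork here and delta is conditioned on, so the path is blocked at delta.
Path 2: beta ← delta → theta ← eta ← eps → gamma
  delta is a fork here and delta is conditioned on, so the path is blocked at delta.
Path 3: beta ← eps → gamma
  eps is a fork and eps is not conditioned on — no node blocks this path, so it is active.
Path 4: beta → tau ← theta ← delta → eta ← eps → gamma
  theta is a chain here and theta is conditioned on, so the path is blocked at theta.
Path 5: beta → tau ← theta ← eta ← eps → gamma
  theta is a chain here and theta is conditioned on, so the path is blocked at theta.
At least one path is unblocked, so d-separation fails.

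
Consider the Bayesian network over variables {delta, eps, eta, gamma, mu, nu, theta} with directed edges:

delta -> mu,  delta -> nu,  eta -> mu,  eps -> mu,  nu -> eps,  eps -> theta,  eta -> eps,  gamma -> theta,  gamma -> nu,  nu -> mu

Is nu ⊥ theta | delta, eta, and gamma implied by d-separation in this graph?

There are 6 undirected paths between nu and theta; checking each against the conditioning set {delta, eta, gamma}:
Path 1: nu → mu ← eps → theta
  mu is a collider here and neither mu nor any of its descendants is conditioned on, so the collider stays closed — the path is blocked at mu.
Path 2: nu → mu ← eta → eps → theta
  mu is a collider here and neither mu nor any of its descendants is conditioned on, so the collider stays closed — the path is blocked at mu.
Path 3: nu → eps → theta
  eps is a chain and eps is not conditioned on — no node blocks this path, so it is active.
Path 4: nu ← delta → mu ← eps → theta
  delta is a fork here and delta is conditioned on, so the path is blocked at delta.
Path 5: nu ← delta → mu ← eta → eps → theta
  delta is a fork here and delta is conditioned on, so the path is blocked at delta.
Path 6: nu ← gamma → theta
  gamma is a fork here and gamma is conditioned on, so the path is blocked at gamma.
Since the path nu → eps → theta is active, nu and theta are not d-separated given {delta, eta, gamma}.

No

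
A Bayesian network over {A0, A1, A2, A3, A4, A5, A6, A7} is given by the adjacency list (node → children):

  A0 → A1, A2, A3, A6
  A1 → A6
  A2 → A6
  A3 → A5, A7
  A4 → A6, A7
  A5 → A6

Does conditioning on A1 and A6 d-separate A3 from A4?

Enumerating the 5 paths from A3 to A4 and testing each for blocking by {A1, A6}:
Path 1: A3 ← A0 → A1 → A6 ← A4
  A1 is a chain here and A1 is conditioned on, so the path is blocked at A1.
Path 2: A3 ← A0 → A6 ← A4
  A0 is a fork and A0 is not conditioned on; A6 is a collider and A6 is conditioned on, which opens it — no node blocks this path, so it is active.
Path 3: A3 ← A0 → A2 → A6 ← A4
  A0 is a fork and A0 is not conditioned on; A2 is a chain and A2 is not conditioned on; A6 is a collider and A6 is conditioned on, which opens it — no node blocks this path, so it is active.
Path 4: A3 → A7 ← A4
  A7 is a collider here and neither A7 nor any of its descendants is conditioned on, so the collider stays closed — the path is blocked at A7.
Path 5: A3 → A5 → A6 ← A4
  A5 is a chain and A5 is not conditioned on; A6 is a collider and A6 is conditioned on, which opens it — no node blocks this path, so it is active.
Since the path A3 ← A0 → A6 ← A4 is active, A3 and A4 are not d-separated given {A1, A6}.

No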